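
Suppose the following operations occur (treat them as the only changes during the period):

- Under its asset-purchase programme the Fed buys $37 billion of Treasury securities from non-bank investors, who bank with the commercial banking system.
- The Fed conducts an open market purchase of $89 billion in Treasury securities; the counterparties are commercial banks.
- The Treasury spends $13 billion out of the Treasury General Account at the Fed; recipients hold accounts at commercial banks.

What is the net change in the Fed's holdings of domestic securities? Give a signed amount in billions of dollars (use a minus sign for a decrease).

Fed balance sheet:
  Assets:      Securities +$126B
  Liabilities: Bank reserves +$139B, Government deposits −$13B
Commercial banking system:
  Assets:      Reserves at CB +$139B, Securities −$89B
  Liabilities: Checkable deposits +$50B
So the change in the Fed's holdings of domestic securities is +$126 billion.

+$126 billion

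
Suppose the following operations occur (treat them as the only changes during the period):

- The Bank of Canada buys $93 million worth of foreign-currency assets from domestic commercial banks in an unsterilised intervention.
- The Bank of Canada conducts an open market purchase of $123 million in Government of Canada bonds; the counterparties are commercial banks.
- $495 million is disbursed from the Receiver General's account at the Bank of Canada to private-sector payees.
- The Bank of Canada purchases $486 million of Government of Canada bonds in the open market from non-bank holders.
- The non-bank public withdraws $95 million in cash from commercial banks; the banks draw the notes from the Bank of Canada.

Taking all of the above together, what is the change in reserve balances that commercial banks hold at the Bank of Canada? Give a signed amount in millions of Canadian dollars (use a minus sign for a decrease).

+$1102 million

Bank of Canada balance sheet:
  Assets:      Securities +$609M, Foreign assets +$93M
  Liabilities: Bank reserves +$1102M, Currency in circulation +$95M, Government deposits −$495M
So the change in reserve balances that commercial banks hold at the Bank of Canada is +$1102 million.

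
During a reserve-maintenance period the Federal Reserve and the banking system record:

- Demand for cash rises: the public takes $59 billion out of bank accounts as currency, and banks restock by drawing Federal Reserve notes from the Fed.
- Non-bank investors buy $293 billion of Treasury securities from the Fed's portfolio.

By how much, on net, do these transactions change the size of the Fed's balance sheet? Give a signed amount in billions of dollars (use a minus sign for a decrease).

-$293 billion

Fed balance sheet:
  Assets:      Securities −$293B
  Liabilities: Bank reserves −$352B, Currency in circulation +$59B
Change in total Fed assets = -$293 billion.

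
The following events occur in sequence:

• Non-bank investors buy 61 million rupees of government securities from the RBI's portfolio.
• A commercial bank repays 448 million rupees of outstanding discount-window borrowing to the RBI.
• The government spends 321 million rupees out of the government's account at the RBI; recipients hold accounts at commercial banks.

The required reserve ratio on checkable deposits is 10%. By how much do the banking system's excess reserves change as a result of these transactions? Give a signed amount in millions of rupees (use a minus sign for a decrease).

Asset sale (to non-banks) 61 million rupees: reserves −61M, deposits −61M.
Discount-window repayment 448 million rupees: reserves −448M, deposits 0.
Government spending 321 million rupees: reserves +321M, deposits +321M.
Totals: Δreserves = −188M, Δdeposits = +260M.
Δrequired reserves = 10% × +260M = +26M.
Δexcess reserves = Δreserves − Δrequired = −188M − (+26M) = -214 million.

-214 million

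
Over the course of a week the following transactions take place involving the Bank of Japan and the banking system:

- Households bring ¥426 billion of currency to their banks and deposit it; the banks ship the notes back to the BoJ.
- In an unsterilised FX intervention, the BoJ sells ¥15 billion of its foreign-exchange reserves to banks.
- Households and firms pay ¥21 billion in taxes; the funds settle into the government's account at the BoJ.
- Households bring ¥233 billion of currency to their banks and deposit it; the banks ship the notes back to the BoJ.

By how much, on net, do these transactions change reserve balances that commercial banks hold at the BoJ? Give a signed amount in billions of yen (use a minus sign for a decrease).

+¥623 billion

BoJ balance sheet:
  Assets:      Foreign assets −¥15B
  Liabilities: Bank reserves +¥623B, Currency in circulation −¥659B, Government deposits +¥21B
Commercial banking system:
  Assets:      Reserves at CB +¥623B, Foreign assets +¥15B
  Liabilities: Checkable deposits +¥638B
So the change in reserve balances that commercial banks hold at the BoJ is +¥623 billion.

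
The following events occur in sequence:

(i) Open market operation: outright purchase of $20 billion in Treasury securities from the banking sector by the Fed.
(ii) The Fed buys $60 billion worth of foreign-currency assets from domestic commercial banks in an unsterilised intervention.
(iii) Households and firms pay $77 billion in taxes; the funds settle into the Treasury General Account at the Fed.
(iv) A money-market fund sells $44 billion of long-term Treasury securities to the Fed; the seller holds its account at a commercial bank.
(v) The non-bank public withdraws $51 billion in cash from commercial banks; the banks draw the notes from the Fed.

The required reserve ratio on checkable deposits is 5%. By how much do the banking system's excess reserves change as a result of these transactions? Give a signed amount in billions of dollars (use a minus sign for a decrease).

+$0.2 billion

OMO purchase (from banks) $20 billion: reserves +$20B, deposits 0.
FX purchase $60 billion: reserves +$60B, deposits 0.
Government account inflow $77 billion: reserves −$77B, deposits −$77B.
Asset purchase (from non-banks) $44 billion: reserves +$44B, deposits +$44B.
Currency withdrawal $51 billion: reserves −$51B, deposits −$51B.
Totals: Δreserves = −$4B, Δdeposits = −$84B.
Δrequired reserves = 5% × −$84B = −$4.2B.
Δexcess reserves = Δreserves − Δrequired = −$4B − (−$4.2B) = +$0.2 billion.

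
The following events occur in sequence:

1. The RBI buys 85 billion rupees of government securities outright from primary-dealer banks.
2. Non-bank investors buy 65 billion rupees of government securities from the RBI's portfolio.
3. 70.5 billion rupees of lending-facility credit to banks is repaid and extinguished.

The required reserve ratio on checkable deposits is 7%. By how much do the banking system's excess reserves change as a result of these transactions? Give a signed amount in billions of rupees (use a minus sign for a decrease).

-45.95 billion

OMO purchase (from banks) 85 billion rupees: reserves +85B, deposits 0.
Asset sale (to non-banks) 65 billion rupees: reserves −65B, deposits −65B.
Discount-window repayment 70.5 billion rupees: reserves −70.5B, deposits 0.
Totals: Δreserves = −50.5B, Δdeposits = −65B.
Δrequired reserves = 7% × −65B = −4.55B.
Δexcess reserves = Δreserves − Δrequired = −50.5B − (−4.55B) = -45.95 billion.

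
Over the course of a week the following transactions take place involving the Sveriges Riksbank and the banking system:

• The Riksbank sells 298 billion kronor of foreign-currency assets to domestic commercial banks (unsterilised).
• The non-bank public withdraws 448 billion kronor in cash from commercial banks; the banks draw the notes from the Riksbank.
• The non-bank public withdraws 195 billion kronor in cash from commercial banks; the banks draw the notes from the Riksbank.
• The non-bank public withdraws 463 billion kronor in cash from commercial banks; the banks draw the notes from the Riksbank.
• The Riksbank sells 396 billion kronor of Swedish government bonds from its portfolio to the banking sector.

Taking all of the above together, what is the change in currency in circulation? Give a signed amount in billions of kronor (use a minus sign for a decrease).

Riksbank balance sheet:
  Assets:      Securities −396B, Foreign assets −298B
  Liabilities: Bank reserves −1800B, Currency in circulation +1106B
Commercial banking system:
  Assets:      Reserves at CB −1800B, Securities +396B, Foreign assets +298B
  Liabilities: Checkable deposits −1106B
So the change in currency in circulation is +1106 billion.

+1106 billion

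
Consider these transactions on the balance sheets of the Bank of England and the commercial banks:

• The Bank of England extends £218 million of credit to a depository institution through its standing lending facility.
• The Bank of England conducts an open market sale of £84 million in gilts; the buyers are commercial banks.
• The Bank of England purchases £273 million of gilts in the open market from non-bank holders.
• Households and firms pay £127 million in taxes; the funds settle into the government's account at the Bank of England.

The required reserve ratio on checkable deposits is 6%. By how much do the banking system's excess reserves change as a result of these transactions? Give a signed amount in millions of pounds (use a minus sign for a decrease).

+£271.24 million

Discount-window loan £218 million: reserves +£218M, deposits 0.
OMO sale (to banks) £84 million: reserves −£84M, deposits 0.
Asset purchase (from non-banks) £273 million: reserves +£273M, deposits +£273M.
Government account inflow £127 million: reserves −£127M, deposits −£127M.
Totals: Δreserves = +£280M, Δdeposits = +£146M.
Δrequired reserves = 6% × +£146M = +£8.76M.
Δexcess reserves = Δreserves − Δrequired = +£280M − (+£8.76M) = +£271.24 million.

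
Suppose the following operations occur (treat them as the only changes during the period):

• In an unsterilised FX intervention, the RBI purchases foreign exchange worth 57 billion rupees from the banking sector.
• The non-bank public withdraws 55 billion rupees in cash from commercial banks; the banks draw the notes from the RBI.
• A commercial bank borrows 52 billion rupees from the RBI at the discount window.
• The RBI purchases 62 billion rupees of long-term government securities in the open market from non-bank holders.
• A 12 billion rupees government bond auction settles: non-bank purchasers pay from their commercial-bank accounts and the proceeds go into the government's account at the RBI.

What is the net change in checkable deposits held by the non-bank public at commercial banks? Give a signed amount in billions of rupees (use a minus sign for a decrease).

FX purchase 57 billion rupees: the counterparty is a bank, so public deposits are unchanged → 0.
Currency withdrawal 55 billion rupees: non-bank counterparties' bank balances fall → −55B.
Discount-window loan 52 billion rupees: the counterparty is a bank, so public deposits are unchanged → 0.
Asset purchase (from non-banks) 62 billion rupees: non-bank counterparties' bank balances rise → +62B.
Government account inflow 12 billion rupees: non-bank counterparties' bank balances fall → −12B.
Net: 0 − 55 + 0 + 62 − 12 = -5 billion.

-5 billion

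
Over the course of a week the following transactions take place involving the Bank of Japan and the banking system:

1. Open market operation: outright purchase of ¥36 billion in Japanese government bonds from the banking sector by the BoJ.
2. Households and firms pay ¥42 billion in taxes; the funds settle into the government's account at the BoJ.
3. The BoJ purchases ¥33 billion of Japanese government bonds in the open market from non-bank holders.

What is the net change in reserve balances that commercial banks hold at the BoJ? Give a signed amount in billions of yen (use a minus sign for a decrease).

BoJ balance sheet:
  Assets:      Securities +¥69B
  Liabilities: Bank reserves +¥27B, Government deposits +¥42B
So the change in reserve balances that commercial banks hold at the BoJ is +¥27 billion.

+¥27 billion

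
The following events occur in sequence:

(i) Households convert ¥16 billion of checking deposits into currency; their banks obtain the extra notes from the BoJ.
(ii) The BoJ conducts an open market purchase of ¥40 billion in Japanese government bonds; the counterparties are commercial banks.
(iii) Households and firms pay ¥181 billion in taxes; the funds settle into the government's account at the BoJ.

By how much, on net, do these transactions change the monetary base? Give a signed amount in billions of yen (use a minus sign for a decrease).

-¥141 billion

Currency withdrawal ¥16 billion: just a shift between currency and reserves — both are base money → 0.
OMO purchase (from banks) ¥40 billion: BoJ balance sheet expands → +¥40B.
Government account inflow ¥181 billion: reserves shift to a non-base liability → −¥181B.
Net: 0 + 40 − 181 = -¥141 billion.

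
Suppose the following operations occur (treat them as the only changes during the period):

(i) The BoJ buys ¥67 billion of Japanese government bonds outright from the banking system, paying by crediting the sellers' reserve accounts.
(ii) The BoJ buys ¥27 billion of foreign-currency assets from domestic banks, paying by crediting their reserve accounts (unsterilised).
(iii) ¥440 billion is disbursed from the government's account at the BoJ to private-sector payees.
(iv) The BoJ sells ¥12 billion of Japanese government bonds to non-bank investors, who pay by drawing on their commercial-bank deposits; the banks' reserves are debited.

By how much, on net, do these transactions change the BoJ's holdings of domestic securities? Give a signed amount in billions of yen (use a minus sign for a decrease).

+¥55 billion

OMO purchase (from banks) ¥67 billion: securities added to the BoJ's portfolio → +¥67B.
FX purchase ¥27 billion: the BoJ's securities portfolio is untouched → 0.
Government spending ¥440 billion: the BoJ's securities portfolio is untouched → 0.
Asset sale (to non-banks) ¥12 billion: securities removed from the BoJ's portfolio → −¥12B.
Net: 67 + 0 + 0 − 12 = +¥55 billion.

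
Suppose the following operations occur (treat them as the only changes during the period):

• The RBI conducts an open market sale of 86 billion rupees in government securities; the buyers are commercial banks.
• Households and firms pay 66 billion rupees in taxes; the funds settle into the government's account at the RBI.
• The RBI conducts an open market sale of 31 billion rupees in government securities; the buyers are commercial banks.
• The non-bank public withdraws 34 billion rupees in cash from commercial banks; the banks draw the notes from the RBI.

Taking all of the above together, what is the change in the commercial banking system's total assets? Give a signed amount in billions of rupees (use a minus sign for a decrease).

-100 billion

OMO sale (to banks) 86 billion rupees: just an asset swap on bank balance sheets → 0.
Government account inflow 66 billion rupees: bank balance sheets shrink → −66B.
OMO sale (to banks) 31 billion rupees: just an asset swap on bank balance sheets → 0.
Currency withdrawal 34 billion rupees: bank balance sheets shrink → −34B.
Net: 0 − 66 + 0 − 34 = -100 billion.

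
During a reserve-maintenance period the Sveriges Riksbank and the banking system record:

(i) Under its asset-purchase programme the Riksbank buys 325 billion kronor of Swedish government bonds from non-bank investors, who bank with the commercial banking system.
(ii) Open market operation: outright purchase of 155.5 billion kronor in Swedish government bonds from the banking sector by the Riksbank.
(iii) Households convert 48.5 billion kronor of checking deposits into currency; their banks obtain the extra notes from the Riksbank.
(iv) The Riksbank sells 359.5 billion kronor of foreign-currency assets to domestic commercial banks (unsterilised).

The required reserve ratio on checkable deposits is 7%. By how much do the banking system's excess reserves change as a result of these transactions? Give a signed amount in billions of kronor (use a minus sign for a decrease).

Asset purchase (from non-banks) 325 billion kronor: reserves +325B, deposits +325B.
OMO purchase (from banks) 155.5 billion kronor: reserves +155.5B, deposits 0.
Currency withdrawal 48.5 billion kronor: reserves −48.5B, deposits −48.5B.
FX sale 359.5 billion kronor: reserves −359.5B, deposits 0.
Totals: Δreserves = +72.5B, Δdeposits = +276.5B.
Δrequired reserves = 7% × +276.5B = +19.355B.
Δexcess reserves = Δreserves − Δrequired = +72.5B − (+19.355B) = +53.145 billion.

+53.145 billion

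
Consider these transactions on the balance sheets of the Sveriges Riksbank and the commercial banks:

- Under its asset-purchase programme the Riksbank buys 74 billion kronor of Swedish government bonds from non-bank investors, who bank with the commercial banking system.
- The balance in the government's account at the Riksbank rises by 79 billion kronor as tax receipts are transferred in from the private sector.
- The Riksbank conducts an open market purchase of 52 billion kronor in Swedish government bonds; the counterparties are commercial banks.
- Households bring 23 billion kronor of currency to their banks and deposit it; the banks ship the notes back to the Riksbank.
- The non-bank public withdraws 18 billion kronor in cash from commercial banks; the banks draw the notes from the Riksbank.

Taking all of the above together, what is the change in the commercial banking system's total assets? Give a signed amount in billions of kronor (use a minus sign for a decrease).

Asset purchase (from non-banks) 74 billion kronor: bank balance sheets expand → +74B.
Government account inflow 79 billion kronor: bank balance sheets shrink → −79B.
OMO purchase (from banks) 52 billion kronor: just an asset swap on bank balance sheets → 0.
Currency deposit 23 billion kronor: bank balance sheets expand → +23B.
Currency withdrawal 18 billion kronor: bank balance sheets shrink → −18B.
Net: 74 − 79 + 0 + 23 − 18 = 0 (no change).

0 (no change)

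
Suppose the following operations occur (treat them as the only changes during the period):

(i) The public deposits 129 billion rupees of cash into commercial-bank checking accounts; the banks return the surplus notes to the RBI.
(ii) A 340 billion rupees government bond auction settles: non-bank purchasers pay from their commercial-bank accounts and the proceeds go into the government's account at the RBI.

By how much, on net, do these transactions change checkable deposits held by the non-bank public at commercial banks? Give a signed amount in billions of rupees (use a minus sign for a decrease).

RBI balance sheet:
  Assets:      no change
  Liabilities: Bank reserves −211B, Currency in circulation −129B, Government deposits +340B
Commercial banking system:
  Assets:      Reserves at CB −211B
  Liabilities: Checkable deposits −211B
So the change in checkable deposits held by the non-bank public at commercial banks is -211 billion.

-211 billion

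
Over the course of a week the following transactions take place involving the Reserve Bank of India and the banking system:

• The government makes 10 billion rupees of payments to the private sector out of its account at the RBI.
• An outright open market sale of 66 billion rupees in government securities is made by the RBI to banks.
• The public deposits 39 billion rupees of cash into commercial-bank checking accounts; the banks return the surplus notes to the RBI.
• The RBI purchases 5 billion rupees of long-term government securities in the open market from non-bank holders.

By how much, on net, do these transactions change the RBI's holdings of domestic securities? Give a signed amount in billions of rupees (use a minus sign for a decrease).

Government spending 10 billion rupees: the RBI's securities portfolio is untouched → 0.
OMO sale (to banks) 66 billion rupees: securities removed from the RBI's portfolio → −66B.
Currency deposit 39 billion rupees: the RBI's securities portfolio is untouched → 0.
Asset purchase (from non-banks) 5 billion rupees: securities added to the RBI's portfolio → +5B.
Net: 0 − 66 + 0 + 5 = -61 billion.

-61 billion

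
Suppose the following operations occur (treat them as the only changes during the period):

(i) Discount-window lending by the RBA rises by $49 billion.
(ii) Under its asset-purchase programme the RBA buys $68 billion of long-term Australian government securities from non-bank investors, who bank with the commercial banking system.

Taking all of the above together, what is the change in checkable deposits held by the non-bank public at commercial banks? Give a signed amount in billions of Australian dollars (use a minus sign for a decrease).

+$68 billion

Discount-window loan $49 billion: the counterparty is a bank, so public deposits are unchanged → 0.
Asset purchase (from non-banks) $68 billion: non-bank counterparties' bank balances rise → +$68B.
Net: 0 + 68 = +$68 billion.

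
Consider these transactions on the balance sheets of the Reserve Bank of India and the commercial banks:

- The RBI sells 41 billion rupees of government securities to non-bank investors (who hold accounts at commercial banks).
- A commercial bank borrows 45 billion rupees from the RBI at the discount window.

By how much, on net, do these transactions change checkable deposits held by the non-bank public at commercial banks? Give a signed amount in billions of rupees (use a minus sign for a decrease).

RBI balance sheet:
  Assets:      Securities −41B, Loans to banks +45B
  Liabilities: Bank reserves +4B
Commercial banking system:
  Assets:      Reserves at CB +4B
  Liabilities: Checkable deposits −41B, Borrowings from CB +45B
So the change in checkable deposits held by the non-bank public at commercial banks is -41 billion.

-41 billion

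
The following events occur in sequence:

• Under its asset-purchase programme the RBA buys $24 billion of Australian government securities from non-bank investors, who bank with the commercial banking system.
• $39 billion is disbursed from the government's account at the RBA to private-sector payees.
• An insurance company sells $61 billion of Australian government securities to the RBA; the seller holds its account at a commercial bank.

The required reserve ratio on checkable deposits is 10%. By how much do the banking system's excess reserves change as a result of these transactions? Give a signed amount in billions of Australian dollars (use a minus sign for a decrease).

+$111.6 billion

Asset purchase (from non-banks) $24 billion: reserves +$24B, deposits +$24B.
Government spending $39 billion: reserves +$39B, deposits +$39B.
Asset purchase (from non-banks) $61 billion: reserves +$61B, deposits +$61B.
Totals: Δreserves = +$124B, Δdeposits = +$124B.
Δrequired reserves = 10% × +$124B = +$12.4B.
Δexcess reserves = Δreserves − Δrequired = +$124B − (+$12.4B) = +$111.6 billion.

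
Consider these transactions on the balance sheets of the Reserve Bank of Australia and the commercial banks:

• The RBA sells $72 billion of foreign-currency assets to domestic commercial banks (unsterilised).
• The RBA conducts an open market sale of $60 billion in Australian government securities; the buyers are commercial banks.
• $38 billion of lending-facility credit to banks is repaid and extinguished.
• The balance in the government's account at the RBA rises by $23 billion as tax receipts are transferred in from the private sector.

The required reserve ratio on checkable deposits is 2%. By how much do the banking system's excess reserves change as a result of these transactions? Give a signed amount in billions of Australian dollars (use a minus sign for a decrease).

FX sale $72 billion: reserves −$72B, deposits 0.
OMO sale (to banks) $60 billion: reserves −$60B, deposits 0.
Discount-window repayment $38 billion: reserves −$38B, deposits 0.
Government account inflow $23 billion: reserves −$23B, deposits −$23B.
Totals: Δreserves = −$193B, Δdeposits = −$23B.
Δrequired reserves = 2% × −$23B = −$0.46B.
Δexcess reserves = Δreserves − Δrequired = −$193B − (−$0.46B) = -$192.54 billion.

-$192.54 billion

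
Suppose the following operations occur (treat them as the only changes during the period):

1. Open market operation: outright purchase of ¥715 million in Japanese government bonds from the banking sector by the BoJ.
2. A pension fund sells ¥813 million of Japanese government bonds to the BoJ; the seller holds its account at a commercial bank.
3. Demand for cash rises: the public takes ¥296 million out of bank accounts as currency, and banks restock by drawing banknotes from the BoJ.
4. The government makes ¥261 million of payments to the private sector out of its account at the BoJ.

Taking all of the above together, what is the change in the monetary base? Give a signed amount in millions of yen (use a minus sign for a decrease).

BoJ balance sheet:
  Assets:      Securities +¥1528M
  Liabilities: Bank reserves +¥1493M, Currency in circulation +¥296M, Government deposits −¥261M
Commercial banking system:
  Assets:      Reserves at CB +¥1493M, Securities −¥715M
  Liabilities: Checkable deposits +¥778M
Monetary base = currency + reserves: +¥296M + (+¥1493M) = +¥1789 million.

+¥1789 million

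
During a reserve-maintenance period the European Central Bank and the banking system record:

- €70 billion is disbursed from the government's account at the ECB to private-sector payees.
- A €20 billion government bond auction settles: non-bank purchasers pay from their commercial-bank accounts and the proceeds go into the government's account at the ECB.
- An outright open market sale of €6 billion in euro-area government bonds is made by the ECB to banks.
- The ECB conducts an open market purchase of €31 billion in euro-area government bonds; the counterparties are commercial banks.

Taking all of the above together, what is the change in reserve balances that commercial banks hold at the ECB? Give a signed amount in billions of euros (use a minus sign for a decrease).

+€75 billion

ECB balance sheet:
  Assets:      Securities +€25B
  Liabilities: Bank reserves +€75B, Government deposits −€50B
Commercial banking system:
  Assets:      Reserves at CB +€75B, Securities −€25B
  Liabilities: Checkable deposits +€50B
So the change in reserve balances that commercial banks hold at the ECB is +€75 billion.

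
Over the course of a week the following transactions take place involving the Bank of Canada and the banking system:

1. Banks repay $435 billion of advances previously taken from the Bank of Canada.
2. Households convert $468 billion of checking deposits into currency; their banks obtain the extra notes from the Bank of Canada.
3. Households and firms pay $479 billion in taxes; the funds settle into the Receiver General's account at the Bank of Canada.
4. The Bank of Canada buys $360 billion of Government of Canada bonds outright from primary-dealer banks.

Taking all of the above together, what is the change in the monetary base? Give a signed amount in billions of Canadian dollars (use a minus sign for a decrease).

-$554 billion

Discount-window repayment $435 billion: Bank of Canada balance sheet contracts → −$435B.
Currency withdrawal $468 billion: just a shift between currency and reserves — both are base money → 0.
Government account inflow $479 billion: reserves shift to a non-base liability → −$479B.
OMO purchase (from banks) $360 billion: Bank of Canada balance sheet expands → +$360B.
Net: −435 + 0 − 479 + 360 = -$554 billion.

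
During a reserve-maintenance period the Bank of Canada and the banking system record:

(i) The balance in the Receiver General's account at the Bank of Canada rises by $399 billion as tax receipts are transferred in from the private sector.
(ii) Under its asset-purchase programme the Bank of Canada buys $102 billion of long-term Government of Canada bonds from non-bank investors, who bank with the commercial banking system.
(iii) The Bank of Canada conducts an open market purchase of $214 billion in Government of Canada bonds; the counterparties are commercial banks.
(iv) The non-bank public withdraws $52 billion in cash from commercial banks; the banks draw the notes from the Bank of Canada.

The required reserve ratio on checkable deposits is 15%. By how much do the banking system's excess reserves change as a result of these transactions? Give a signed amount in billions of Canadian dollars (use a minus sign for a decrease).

Government account inflow $399 billion: reserves −$399B, deposits −$399B.
Asset purchase (from non-banks) $102 billion: reserves +$102B, deposits +$102B.
OMO purchase (from banks) $214 billion: reserves +$214B, deposits 0.
Currency withdrawal $52 billion: reserves −$52B, deposits −$52B.
Totals: Δreserves = −$135B, Δdeposits = −$349B.
Δrequired reserves = 15% × −$349B = −$52.35B.
Δexcess reserves = Δreserves − Δrequired = −$135B − (−$52.35B) = -$82.65 billion.

-$82.65 billion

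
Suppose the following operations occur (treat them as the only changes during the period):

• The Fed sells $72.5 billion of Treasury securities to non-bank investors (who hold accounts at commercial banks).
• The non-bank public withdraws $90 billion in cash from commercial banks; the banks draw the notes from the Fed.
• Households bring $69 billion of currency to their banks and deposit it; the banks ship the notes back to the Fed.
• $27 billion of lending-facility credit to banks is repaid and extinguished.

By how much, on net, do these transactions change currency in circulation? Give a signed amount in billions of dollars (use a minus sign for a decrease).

+$21 billion

Fed balance sheet:
  Assets:      Securities −$72.5B, Loans to banks −$27B
  Liabilities: Bank reserves −$120.5B, Currency in circulation +$21B
So the change in currency in circulation is +$21 billion.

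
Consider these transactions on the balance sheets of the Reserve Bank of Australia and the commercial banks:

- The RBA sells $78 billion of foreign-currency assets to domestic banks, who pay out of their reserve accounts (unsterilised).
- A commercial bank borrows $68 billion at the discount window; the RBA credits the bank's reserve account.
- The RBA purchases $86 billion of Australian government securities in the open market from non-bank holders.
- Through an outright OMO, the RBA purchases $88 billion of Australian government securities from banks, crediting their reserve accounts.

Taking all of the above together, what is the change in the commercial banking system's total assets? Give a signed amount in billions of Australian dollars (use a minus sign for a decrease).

+$154 billion

RBA balance sheet:
  Assets:      Securities +$174B, Loans to banks +$68B, Foreign assets −$78B
  Liabilities: Bank reserves +$164B
Commercial banking system:
  Assets:      Reserves at CB +$164B, Securities −$88B, Foreign assets +$78B
  Liabilities: Checkable deposits +$86B, Borrowings from CB +$68B
Change in total bank assets = +$154 billion.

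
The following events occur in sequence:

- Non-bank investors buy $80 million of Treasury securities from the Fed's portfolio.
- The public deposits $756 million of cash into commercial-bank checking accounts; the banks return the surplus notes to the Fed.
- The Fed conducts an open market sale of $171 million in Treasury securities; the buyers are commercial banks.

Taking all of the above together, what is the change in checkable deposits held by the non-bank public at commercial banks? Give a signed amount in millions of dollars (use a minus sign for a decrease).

+$676 million

Fed balance sheet:
  Assets:      Securities −$251M
  Liabilities: Bank reserves +$505M, Currency in circulation −$756M
Commercial banking system:
  Assets:      Reserves at CB +$505M, Securities +$171M
  Liabilities: Checkable deposits +$676M
So the change in checkable deposits held by the non-bank public at commercial banks is +$676 million.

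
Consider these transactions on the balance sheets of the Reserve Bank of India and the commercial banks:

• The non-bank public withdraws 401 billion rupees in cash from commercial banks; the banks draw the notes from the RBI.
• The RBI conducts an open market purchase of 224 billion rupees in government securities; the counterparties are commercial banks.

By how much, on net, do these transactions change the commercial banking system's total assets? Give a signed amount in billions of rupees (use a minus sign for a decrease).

RBI balance sheet:
  Assets:      Securities +224B
  Liabilities: Bank reserves −177B, Currency in circulation +401B
Commercial banking system:
  Assets:      Reserves at CB −177B, Securities −224B
  Liabilities: Checkable deposits −401B
Change in total bank assets = -401 billion.

-401 billion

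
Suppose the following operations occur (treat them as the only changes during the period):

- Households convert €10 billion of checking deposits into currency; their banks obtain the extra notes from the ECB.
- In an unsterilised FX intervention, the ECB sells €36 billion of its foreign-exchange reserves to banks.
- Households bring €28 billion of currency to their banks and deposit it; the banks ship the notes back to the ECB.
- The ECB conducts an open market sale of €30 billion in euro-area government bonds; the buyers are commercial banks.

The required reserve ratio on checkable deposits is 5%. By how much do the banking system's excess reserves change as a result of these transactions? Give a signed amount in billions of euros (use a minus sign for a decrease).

-€48.9 billion

Currency withdrawal €10 billion: reserves −€10B, deposits −€10B.
FX sale €36 billion: reserves −€36B, deposits 0.
Currency deposit €28 billion: reserves +€28B, deposits +€28B.
OMO sale (to banks) €30 billion: reserves −€30B, deposits 0.
Totals: Δreserves = −€48B, Δdeposits = +€18B.
Δrequired reserves = 5% × +€18B = +€0.9B.
Δexcess reserves = Δreserves − Δrequired = −€48B − (+€0.9B) = -€48.9 billion.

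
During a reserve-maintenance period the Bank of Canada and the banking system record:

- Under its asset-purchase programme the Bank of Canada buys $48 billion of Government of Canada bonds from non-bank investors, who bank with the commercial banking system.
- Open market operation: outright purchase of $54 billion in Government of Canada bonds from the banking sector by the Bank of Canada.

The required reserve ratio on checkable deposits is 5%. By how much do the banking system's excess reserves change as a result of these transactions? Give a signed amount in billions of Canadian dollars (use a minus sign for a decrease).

+$99.6 billion

Asset purchase (from non-banks) $48 billion: reserves +$48B, deposits +$48B.
OMO purchase (from banks) $54 billion: reserves +$54B, deposits 0.
Totals: Δreserves = +$102B, Δdeposits = +$48B.
Δrequired reserves = 5% × +$48B = +$2.4B.
Δexcess reserves = Δreserves − Δrequired = +$102B − (+$2.4B) = +$99.6 billion.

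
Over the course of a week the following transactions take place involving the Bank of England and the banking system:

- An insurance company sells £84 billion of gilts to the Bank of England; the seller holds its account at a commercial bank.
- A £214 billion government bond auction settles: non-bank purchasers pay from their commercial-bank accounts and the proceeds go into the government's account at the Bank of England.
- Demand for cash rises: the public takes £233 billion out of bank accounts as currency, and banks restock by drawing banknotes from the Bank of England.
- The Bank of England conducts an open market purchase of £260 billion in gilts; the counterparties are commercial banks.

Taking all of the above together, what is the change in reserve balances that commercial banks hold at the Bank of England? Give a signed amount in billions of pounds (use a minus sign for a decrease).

Asset purchase (from non-banks) £84 billion: the Bank of England pays by crediting reserve accounts → +£84B.
Government account inflow £214 billion: funds move from bank reserves into the government account → −£214B.
Currency withdrawal £233 billion: banks swap reserves for currency → −£233B.
OMO purchase (from banks) £260 billion: the Bank of England pays by crediting reserve accounts → +£260B.
Net: 84 − 214 − 233 + 260 = -£103 billion.

-£103 billion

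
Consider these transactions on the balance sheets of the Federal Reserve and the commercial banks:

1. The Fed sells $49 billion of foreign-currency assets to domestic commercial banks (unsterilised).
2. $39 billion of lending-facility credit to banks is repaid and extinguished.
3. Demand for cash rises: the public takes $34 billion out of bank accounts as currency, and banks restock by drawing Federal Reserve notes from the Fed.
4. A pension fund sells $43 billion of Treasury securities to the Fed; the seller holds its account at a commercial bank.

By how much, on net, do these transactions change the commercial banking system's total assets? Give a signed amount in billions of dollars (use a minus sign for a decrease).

-$30 billion

Fed balance sheet:
  Assets:      Securities +$43B, Loans to banks −$39B, Foreign assets −$49B
  Liabilities: Bank reserves −$79B, Currency in circulation +$34B
Commercial banking system:
  Assets:      Reserves at CB −$79B, Foreign assets +$49B
  Liabilities: Checkable deposits +$9B, Borrowings from CB −$39B
Change in total bank assets = -$30 billion.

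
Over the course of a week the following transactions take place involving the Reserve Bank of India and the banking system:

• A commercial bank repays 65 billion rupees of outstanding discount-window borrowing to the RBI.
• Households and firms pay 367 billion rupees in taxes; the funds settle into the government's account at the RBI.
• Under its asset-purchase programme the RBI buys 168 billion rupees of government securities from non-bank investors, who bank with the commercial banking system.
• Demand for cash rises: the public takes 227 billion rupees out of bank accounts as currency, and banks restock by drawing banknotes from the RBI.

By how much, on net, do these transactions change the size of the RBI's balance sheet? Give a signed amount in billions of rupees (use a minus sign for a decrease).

+103 billion

Discount-window repayment 65 billion rupees: an RBI asset is shed → −65B.
Government account inflow 367 billion rupees: only the composition of liabilities changes → 0.
Asset purchase (from non-banks) 168 billion rupees: an RBI asset is acquired → +168B.
Currency withdrawal 227 billion rupees: only the composition of liabilities changes → 0.
Net: −65 + 0 + 168 + 0 = +103 billion.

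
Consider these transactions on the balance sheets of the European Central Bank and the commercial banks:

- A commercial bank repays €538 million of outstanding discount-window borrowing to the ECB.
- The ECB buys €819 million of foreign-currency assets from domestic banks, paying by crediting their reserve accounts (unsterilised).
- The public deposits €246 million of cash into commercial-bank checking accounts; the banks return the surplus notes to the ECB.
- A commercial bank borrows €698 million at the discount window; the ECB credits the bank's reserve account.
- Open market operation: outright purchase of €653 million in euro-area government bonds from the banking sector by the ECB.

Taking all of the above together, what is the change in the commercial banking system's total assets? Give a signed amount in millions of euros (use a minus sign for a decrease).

+€406 million

ECB balance sheet:
  Assets:      Securities +€653M, Loans to banks +€160M, Foreign assets +€819M
  Liabilities: Bank reserves +€1878M, Currency in circulation −€246M
Commercial banking system:
  Assets:      Reserves at CB +€1878M, Securities −€653M, Foreign assets −€819M
  Liabilities: Checkable deposits +€246M, Borrowings from CB +€160M
Change in total bank assets = +€406 million.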